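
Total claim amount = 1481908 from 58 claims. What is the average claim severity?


severity = total / number
= 1481908 / 58
= 25550.1379


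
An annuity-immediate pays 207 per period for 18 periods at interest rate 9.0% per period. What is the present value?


PV = PMT * (1 - (1+i)^(-n)) / i
= 207 * (1 - (1+0.09)^(-18)) / 0.09
= 207 * (1 - 0.211994) / 0.09
= 207 * 8.755625
= 1812.4144


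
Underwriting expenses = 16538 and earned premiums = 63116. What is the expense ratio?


Expense ratio = expenses / premiums
= 16538 / 63116
= 0.262


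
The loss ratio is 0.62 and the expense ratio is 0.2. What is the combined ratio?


Combined ratio = loss ratio + expense ratio
= 0.62 + 0.2
= 0.82


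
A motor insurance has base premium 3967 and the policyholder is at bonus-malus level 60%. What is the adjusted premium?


adjusted = base * BM_level / 100
= 3967 * 60 / 100
= 3967 * 0.6
= 2380.2


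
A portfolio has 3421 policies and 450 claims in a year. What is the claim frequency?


frequency = claims / policies
= 450 / 3421
= 0.1315


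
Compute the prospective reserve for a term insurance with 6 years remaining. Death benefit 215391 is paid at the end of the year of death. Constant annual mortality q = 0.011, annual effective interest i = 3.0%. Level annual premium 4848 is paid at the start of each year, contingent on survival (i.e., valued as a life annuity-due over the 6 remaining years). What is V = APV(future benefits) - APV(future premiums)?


v = 1/(1+i) = 0.970874
APV(future benefits) per unit = sum_{k=0}^{5} k_p_x * q * v^(k+1) = 0.05803
APV(future benefits) = 215391 * 0.05803 = 12499.0325
Life annuity-due factor ä_{x:6} = sum_{k=0}^{5} k_p_x * v^k = 5.433672
APV(future premiums) = 4848 * 5.433672 = 26342.4398
V = 12499.0325 - 26342.4398
= -13843.4073


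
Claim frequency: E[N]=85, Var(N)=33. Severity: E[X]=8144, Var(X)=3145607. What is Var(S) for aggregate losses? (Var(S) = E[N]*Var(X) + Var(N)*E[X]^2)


Var(S) = E[N]*Var(X) + Var(N)*E[X]^2
= 85*3145607 + 33*8144^2
= 267376595 + 2188716288
= 2.4561e+09


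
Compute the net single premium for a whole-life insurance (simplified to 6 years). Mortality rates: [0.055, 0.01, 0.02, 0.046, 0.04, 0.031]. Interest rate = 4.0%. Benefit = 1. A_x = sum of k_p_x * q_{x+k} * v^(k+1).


v = 0.961538
Year 0: k_p_x=1.0, q=0.055, term=0.052885
Year 1: k_p_x=0.945, q=0.01, term=0.008737
Year 2: k_p_x=0.93555, q=0.02, term=0.016634
Year 3: k_p_x=0.916839, q=0.046, term=0.036051
Year 4: k_p_x=0.874664, q=0.04, term=0.028756
Year 5: k_p_x=0.839678, q=0.031, term=0.020572
A_x = 0.1636


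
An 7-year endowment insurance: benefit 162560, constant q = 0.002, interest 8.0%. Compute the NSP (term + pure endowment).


Term component = 1683.6047
Pure endowment = 7_p_x * v^7 * benefit = 0.986084 * 0.58349 * 162560 = 93532.209
NSP = 95215.8136


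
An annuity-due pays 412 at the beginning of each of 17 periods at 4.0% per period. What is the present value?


PV_due = PMT * (1-(1+i)^(-n))/i * (1+i)
PV_immediate = 5012.2556
PV_due = 5012.2556 * 1.04
= 5212.7458


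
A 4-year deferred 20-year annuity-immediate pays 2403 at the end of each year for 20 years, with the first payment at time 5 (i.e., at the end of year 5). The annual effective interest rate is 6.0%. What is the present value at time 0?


PV at time 4 of the 20-year annuity-immediate:
a_n = 2403 * (1-(1+0.06)^(-20))/0.06 = 27562.2207
Discount back 4 years to time 0:
PV = 27562.2207 * (1+0.06)^(-4)
= 27562.2207 * 0.792094
= 21831.8604


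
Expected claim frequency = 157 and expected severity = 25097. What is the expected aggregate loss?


E[S] = E[N] * E[X]
= 157 * 25097
= 3.9402e+06


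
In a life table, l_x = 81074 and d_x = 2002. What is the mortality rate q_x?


q_x = d_x / l_x
= 2002 / 81074
= 0.0247


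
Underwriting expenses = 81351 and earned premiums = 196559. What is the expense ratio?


Expense ratio = expenses / premiums
= 81351 / 196559
= 0.4139


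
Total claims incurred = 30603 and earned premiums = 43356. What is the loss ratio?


Loss ratio = claims / premiums
= 30603 / 43356
= 0.7059


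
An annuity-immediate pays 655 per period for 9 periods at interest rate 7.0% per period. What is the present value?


PV = PMT * (1 - (1+i)^(-n)) / i
= 655 * (1 - (1+0.07)^(-9)) / 0.07
= 655 * (1 - 0.543934) / 0.07
= 655 * 6.515232
= 4267.4771


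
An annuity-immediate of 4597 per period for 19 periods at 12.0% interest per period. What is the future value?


FV = PMT * ((1+i)^n - 1) / i
= 4597 * ((1.12)^19 - 1) / 0.12
= 4597 * (8.612762 - 1) / 0.12
= 291632.2124


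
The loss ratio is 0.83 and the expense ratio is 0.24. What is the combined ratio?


Combined ratio = loss ratio + expense ratio
= 0.83 + 0.24
= 1.07


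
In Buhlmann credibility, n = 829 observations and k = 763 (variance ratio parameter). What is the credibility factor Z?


Z = n / (n + k)
= 829 / (829 + 763)
= 829 / 1592
= 0.5207


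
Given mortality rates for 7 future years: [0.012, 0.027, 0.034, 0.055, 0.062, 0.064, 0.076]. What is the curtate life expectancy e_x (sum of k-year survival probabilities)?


e_x = sum_{k=1}^{n} k_p_x
k_p_x values:
  1_p_x = 0.988
  2_p_x = 0.961324
  3_p_x = 0.928639
  4_p_x = 0.877564
  5_p_x = 0.823155
  6_p_x = 0.770473
  7_p_x = 0.711917
e_x = 6.0611


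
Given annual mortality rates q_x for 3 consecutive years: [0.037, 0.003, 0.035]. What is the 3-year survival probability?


p_k = 1 - q_k for each year
Survival = product of (1 - q_k)
= 0.963 * 0.997 * 0.965
= 0.9265


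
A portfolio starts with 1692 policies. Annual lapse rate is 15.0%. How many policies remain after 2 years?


remaining = initial * (1 - lapse)^years
= 1692 * (1 - 0.15)^2
= 1692 * 0.7225
= 1222.47


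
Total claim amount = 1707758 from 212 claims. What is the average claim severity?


severity = total / number
= 1707758 / 212
= 8055.4623


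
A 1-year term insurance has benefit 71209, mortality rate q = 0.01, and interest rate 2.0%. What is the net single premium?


NSP = benefit * q * v
v = 1/(1+i) = 0.980392
NSP = 71209 * 0.01 * 0.980392
= 698.1275


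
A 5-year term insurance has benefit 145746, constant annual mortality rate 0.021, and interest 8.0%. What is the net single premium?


NSP = benefit * sum_{k=0}^{n-1} k_p_x * q * v^(k+1)
With constant q=0.021, v=0.925926
Sum = 0.080661
NSP = 145746 * 0.080661
= 11755.9586


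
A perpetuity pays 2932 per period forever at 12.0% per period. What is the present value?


PV = PMT / i
= 2932 / 0.12
= 24433.3333


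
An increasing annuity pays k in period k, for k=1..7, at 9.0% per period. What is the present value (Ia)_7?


(Ia)_n = sum_{k=1}^{n} k * v^k, v = 1/(1+i)
v = 0.917431
Sum computed term by term:
(Ia)_7 = 18.4075


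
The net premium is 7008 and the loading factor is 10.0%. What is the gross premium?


Gross = net * (1 + loading)
= 7008 * (1 + 0.1)
= 7008 * 1.1
= 7708.8


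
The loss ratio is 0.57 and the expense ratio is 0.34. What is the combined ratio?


Combined ratio = loss ratio + expense ratio
= 0.57 + 0.34
= 0.91


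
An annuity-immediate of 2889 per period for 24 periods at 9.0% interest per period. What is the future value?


FV = PMT * ((1+i)^n - 1) / i
= 2889 * ((1.09)^24 - 1) / 0.09
= 2889 * (7.911083 - 1) / 0.09
= 221845.7699


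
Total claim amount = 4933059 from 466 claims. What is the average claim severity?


severity = total / number
= 4933059 / 466
= 10585.9635


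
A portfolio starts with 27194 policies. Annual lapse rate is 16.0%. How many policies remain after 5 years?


remaining = initial * (1 - lapse)^years
= 27194 * (1 - 0.16)^5
= 27194 * 0.418212
= 11372.8556


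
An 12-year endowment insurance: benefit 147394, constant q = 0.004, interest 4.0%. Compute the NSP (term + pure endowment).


Term component = 5423.1981
Pure endowment = 12_p_x * v^12 * benefit = 0.953042 * 0.624597 * 147394 = 87738.821
NSP = 93162.0191


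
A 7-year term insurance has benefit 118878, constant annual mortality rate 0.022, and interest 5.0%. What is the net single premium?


NSP = benefit * sum_{k=0}^{n-1} k_p_x * q * v^(k+1)
With constant q=0.022, v=0.952381
Sum = 0.119716
NSP = 118878 * 0.119716
= 14231.6538


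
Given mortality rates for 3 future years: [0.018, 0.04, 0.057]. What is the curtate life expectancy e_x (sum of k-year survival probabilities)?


e_x = sum_{k=1}^{n} k_p_x
k_p_x values:
  1_p_x = 0.982
  2_p_x = 0.94272
  3_p_x = 0.888985
e_x = 2.8137


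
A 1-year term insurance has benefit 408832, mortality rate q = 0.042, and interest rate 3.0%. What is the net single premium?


NSP = benefit * q * v
v = 1/(1+i) = 0.970874
NSP = 408832 * 0.042 * 0.970874
= 16670.8194


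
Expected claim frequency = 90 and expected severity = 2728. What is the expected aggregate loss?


E[S] = E[N] * E[X]
= 90 * 2728
= 245520


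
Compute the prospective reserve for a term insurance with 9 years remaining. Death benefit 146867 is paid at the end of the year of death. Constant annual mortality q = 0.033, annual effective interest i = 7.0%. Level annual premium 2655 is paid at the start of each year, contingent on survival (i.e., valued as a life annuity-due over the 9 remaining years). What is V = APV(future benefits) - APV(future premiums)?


v = 1/(1+i) = 0.934579
APV(future benefits) per unit = sum_{k=0}^{8} k_p_x * q * v^(k+1) = 0.191545
APV(future benefits) = 146867 * 0.191545 = 28131.6841
Life annuity-due factor ä_{x:9} = sum_{k=0}^{8} k_p_x * v^k = 6.210711
APV(future premiums) = 2655 * 6.210711 = 16489.4387
V = 28131.6841 - 16489.4387
= 11642.2455


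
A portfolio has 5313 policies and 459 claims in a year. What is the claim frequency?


frequency = claims / policies
= 459 / 5313
= 0.0864


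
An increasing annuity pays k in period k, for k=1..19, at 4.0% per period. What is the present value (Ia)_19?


(Ia)_n = sum_{k=1}^{n} k * v^k, v = 1/(1+i)
v = 0.961538
Sum computed term by term:
(Ia)_19 = 116.0273


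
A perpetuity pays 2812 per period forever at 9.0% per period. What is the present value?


PV = PMT / i
= 2812 / 0.09
= 31244.4444


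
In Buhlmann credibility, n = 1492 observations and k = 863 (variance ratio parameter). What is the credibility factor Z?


Z = n / (n + k)
= 1492 / (1492 + 863)
= 1492 / 2355
= 0.6335


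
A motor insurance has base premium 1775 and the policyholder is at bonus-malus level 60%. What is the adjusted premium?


adjusted = base * BM_level / 100
= 1775 * 60 / 100
= 1775 * 0.6
= 1065.0


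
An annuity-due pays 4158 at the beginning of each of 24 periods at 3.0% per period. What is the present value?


PV_due = PMT * (1-(1+i)^(-n))/i * (1+i)
PV_immediate = 70417.9841
PV_due = 70417.9841 * 1.03
= 72530.5237


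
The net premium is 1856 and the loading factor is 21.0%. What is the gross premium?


Gross = net * (1 + loading)
= 1856 * (1 + 0.21)
= 1856 * 1.21
= 2245.76


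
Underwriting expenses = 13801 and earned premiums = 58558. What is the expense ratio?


Expense ratio = expenses / premiums
= 13801 / 58558
= 0.2357


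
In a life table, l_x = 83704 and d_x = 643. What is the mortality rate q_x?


q_x = d_x / l_x
= 643 / 83704
= 0.0077


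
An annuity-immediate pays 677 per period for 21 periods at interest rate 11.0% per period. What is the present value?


PV = PMT * (1 - (1+i)^(-n)) / i
= 677 * (1 - (1+0.11)^(-21)) / 0.11
= 677 * (1 - 0.111742) / 0.11
= 677 * 8.07507
= 5466.8226


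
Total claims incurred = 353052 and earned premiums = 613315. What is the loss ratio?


Loss ratio = claims / premiums
= 353052 / 613315
= 0.5756


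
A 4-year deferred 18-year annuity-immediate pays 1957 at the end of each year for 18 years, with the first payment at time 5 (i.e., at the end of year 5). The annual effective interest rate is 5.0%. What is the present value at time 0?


PV at time 4 of the 18-year annuity-immediate:
a_n = 1957 * (1-(1+0.05)^(-18))/0.05 = 22876.5216
Discount back 4 years to time 0:
PV = 22876.5216 * (1+0.05)^(-4)
= 22876.5216 * 0.822702
= 18820.5709


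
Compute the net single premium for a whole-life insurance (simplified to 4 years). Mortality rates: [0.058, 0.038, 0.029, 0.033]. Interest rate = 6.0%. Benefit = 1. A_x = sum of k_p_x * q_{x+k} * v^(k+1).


v = 0.943396
Year 0: k_p_x=1.0, q=0.058, term=0.054717
Year 1: k_p_x=0.942, q=0.038, term=0.031858
Year 2: k_p_x=0.906204, q=0.029, term=0.022065
Year 3: k_p_x=0.879924, q=0.033, term=0.023
A_x = 0.1316


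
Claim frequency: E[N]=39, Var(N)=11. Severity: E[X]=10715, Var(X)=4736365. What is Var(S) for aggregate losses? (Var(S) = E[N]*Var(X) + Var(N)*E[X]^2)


Var(S) = E[N]*Var(X) + Var(N)*E[X]^2
= 39*4736365 + 11*10715^2
= 184718235 + 1262923475
= 1.4476e+09


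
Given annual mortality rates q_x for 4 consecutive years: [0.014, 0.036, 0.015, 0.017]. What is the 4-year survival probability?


p_k = 1 - q_k for each year
Survival = product of (1 - q_k)
= 0.986 * 0.964 * 0.985 * 0.983
= 0.9203


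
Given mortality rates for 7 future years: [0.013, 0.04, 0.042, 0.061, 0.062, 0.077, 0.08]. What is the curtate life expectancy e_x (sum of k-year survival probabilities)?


e_x = sum_{k=1}^{n} k_p_x
k_p_x values:
  1_p_x = 0.987
  2_p_x = 0.94752
  3_p_x = 0.907724
  4_p_x = 0.852353
  5_p_x = 0.799507
  6_p_x = 0.737945
  7_p_x = 0.678909
e_x = 5.911


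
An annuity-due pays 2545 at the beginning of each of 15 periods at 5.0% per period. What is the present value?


PV_due = PMT * (1-(1+i)^(-n))/i * (1+i)
PV_immediate = 26416.2297
PV_due = 26416.2297 * 1.05
= 27737.0412


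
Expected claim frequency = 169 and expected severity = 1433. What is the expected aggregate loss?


E[S] = E[N] * E[X]
= 169 * 1433
= 242177


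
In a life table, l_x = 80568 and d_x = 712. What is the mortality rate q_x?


q_x = d_x / l_x
= 712 / 80568
= 0.0088


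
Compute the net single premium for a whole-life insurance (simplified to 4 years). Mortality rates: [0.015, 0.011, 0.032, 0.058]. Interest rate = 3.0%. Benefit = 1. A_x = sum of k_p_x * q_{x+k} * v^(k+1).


v = 0.970874
Year 0: k_p_x=1.0, q=0.015, term=0.014563
Year 1: k_p_x=0.985, q=0.011, term=0.010213
Year 2: k_p_x=0.974165, q=0.032, term=0.028528
Year 3: k_p_x=0.942992, q=0.058, term=0.048594
A_x = 0.1019


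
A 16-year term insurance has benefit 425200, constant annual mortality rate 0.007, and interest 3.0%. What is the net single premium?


NSP = benefit * sum_{k=0}^{n-1} k_p_x * q * v^(k+1)
With constant q=0.007, v=0.970874
Sum = 0.083826
NSP = 425200 * 0.083826
= 35642.837


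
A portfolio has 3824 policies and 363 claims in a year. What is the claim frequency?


frequency = claims / policies
= 363 / 3824
= 0.0949


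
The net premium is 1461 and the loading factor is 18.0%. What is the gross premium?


Gross = net * (1 + loading)
= 1461 * (1 + 0.18)
= 1461 * 1.18
= 1723.98


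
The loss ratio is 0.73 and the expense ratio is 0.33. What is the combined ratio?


Combined ratio = loss ratio + expense ratio
= 0.73 + 0.33
= 1.06


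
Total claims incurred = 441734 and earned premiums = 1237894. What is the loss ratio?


Loss ratio = claims / premiums
= 441734 / 1237894
= 0.3568


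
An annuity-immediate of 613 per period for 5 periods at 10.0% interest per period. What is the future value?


FV = PMT * ((1+i)^n - 1) / i
= 613 * ((1.1)^5 - 1) / 0.1
= 613 * (1.61051 - 1) / 0.1
= 3742.4263


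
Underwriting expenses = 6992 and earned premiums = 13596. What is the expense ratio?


Expense ratio = expenses / premiums
= 6992 / 13596
= 0.5143


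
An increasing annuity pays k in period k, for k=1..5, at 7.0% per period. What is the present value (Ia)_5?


(Ia)_n = sum_{k=1}^{n} k * v^k, v = 1/(1+i)
v = 0.934579
Sum computed term by term:
(Ia)_5 = 11.7469


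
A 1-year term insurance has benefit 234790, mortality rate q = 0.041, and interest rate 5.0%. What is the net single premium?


NSP = benefit * q * v
v = 1/(1+i) = 0.952381
NSP = 234790 * 0.041 * 0.952381
= 9167.9905


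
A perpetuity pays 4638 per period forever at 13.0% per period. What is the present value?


PV = PMT / i
= 4638 / 0.13
= 35676.9231


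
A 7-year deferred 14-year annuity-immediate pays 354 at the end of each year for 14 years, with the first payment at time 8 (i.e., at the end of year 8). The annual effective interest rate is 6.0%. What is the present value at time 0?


PV at time 7 of the 14-year annuity-immediate:
a_n = 354 * (1-(1+0.06)^(-14))/0.06 = 3290.4243
Discount back 7 years to time 0:
PV = 3290.4243 * (1+0.06)^(-7)
= 3290.4243 * 0.665057
= 2188.3201


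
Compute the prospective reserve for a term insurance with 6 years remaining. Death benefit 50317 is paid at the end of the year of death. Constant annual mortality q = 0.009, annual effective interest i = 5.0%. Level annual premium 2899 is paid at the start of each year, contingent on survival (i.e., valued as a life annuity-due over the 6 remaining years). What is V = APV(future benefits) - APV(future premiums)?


v = 1/(1+i) = 0.952381
APV(future benefits) per unit = sum_{k=0}^{5} k_p_x * q * v^(k+1) = 0.044723
APV(future benefits) = 50317 * 0.044723 = 2250.3293
Life annuity-due factor ä_{x:6} = sum_{k=0}^{5} k_p_x * v^k = 5.217688
APV(future premiums) = 2899 * 5.217688 = 15126.0784
V = 2250.3293 - 15126.0784
= -12875.749


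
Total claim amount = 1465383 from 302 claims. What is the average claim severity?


severity = total / number
= 1465383 / 302
= 4852.2616


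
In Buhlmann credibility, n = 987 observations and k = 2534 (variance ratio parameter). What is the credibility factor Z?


Z = n / (n + k)
= 987 / (987 + 2534)
= 987 / 3521
= 0.2803


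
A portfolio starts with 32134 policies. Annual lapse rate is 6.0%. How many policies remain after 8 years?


remaining = initial * (1 - lapse)^years
= 32134 * (1 - 0.06)^8
= 32134 * 0.609569
= 19587.8883


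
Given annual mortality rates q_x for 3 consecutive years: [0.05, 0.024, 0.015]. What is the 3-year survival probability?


p_k = 1 - q_k for each year
Survival = product of (1 - q_k)
= 0.95 * 0.976 * 0.985
= 0.9133


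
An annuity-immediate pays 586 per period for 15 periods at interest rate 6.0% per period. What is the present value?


PV = PMT * (1 - (1+i)^(-n)) / i
= 586 * (1 - (1+0.06)^(-15)) / 0.06
= 586 * (1 - 0.417265) / 0.06
= 586 * 9.712249
= 5691.3779


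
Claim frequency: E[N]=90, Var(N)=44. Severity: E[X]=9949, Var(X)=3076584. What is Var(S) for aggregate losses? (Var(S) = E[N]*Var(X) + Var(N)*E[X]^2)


Var(S) = E[N]*Var(X) + Var(N)*E[X]^2
= 90*3076584 + 44*9949^2
= 276892560 + 4355234444
= 4.6321e+09


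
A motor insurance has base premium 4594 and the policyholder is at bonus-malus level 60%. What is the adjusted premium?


adjusted = base * BM_level / 100
= 4594 * 60 / 100
= 4594 * 0.6
= 2756.4


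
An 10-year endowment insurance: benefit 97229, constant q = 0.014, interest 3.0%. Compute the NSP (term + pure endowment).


Term component = 10943.9551
Pure endowment = 10_p_x * v^10 * benefit = 0.868499 * 0.744094 * 97229 = 62833.7126
NSP = 73777.6677


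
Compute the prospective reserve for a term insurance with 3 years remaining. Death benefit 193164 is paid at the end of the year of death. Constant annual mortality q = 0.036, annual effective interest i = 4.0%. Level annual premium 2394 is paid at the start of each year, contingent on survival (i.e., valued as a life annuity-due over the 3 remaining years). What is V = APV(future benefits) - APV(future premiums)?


v = 1/(1+i) = 0.961538
APV(future benefits) per unit = sum_{k=0}^{2} k_p_x * q * v^(k+1) = 0.096442
APV(future benefits) = 193164 * 0.096442 = 18629.1709
Life annuity-due factor ä_{x:3} = sum_{k=0}^{2} k_p_x * v^k = 2.786109
APV(future premiums) = 2394 * 2.786109 = 6669.9461
V = 18629.1709 - 6669.9461
= 11959.2249


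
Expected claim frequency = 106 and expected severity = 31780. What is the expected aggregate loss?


E[S] = E[N] * E[X]
= 106 * 31780
= 3.3687e+06


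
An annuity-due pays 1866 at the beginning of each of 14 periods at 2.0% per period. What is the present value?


PV_due = PMT * (1-(1+i)^(-n))/i * (1+i)
PV_immediate = 22590.2602
PV_due = 22590.2602 * 1.02
= 23042.0654


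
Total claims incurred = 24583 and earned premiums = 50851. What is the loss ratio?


Loss ratio = claims / premiums
= 24583 / 50851
= 0.4834


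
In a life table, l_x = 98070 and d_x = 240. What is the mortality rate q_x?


q_x = d_x / l_x
= 240 / 98070
= 0.0024


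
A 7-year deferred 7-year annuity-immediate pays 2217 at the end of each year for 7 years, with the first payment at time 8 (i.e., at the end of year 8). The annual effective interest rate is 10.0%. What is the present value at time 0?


PV at time 7 of the 7-year annuity-immediate:
a_n = 2217 * (1-(1+0.1)^(-7))/0.1 = 10793.2845
Discount back 7 years to time 0:
PV = 10793.2845 * (1+0.1)^(-7)
= 10793.2845 * 0.513158
= 5538.6616


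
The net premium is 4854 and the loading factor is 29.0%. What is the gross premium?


Gross = net * (1 + loading)
= 4854 * (1 + 0.29)
= 4854 * 1.29
= 6261.66


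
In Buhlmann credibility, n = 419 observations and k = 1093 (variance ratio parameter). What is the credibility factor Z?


Z = n / (n + k)
= 419 / (419 + 1093)
= 419 / 1512
= 0.2771


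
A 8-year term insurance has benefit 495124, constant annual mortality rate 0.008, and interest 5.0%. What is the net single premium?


NSP = benefit * sum_{k=0}^{n-1} k_p_x * q * v^(k+1)
With constant q=0.008, v=0.952381
Sum = 0.050384
NSP = 495124 * 0.050384
= 24946.3737


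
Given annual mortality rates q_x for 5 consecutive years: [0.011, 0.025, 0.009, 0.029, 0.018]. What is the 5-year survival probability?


p_k = 1 - q_k for each year
Survival = product of (1 - q_k)
= 0.989 * 0.975 * 0.991 * 0.971 * 0.982
= 0.9112


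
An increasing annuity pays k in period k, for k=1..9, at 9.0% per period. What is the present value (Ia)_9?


(Ia)_n = sum_{k=1}^{n} k * v^k, v = 1/(1+i)
v = 0.917431
Sum computed term by term:
(Ia)_9 = 26.5663


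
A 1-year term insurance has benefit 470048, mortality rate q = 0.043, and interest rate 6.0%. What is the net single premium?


NSP = benefit * q * v
v = 1/(1+i) = 0.943396
NSP = 470048 * 0.043 * 0.943396
= 19067.9849


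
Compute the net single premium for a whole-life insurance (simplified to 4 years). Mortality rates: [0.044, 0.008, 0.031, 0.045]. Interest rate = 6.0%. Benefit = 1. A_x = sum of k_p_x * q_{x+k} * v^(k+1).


v = 0.943396
Year 0: k_p_x=1.0, q=0.044, term=0.041509
Year 1: k_p_x=0.956, q=0.008, term=0.006807
Year 2: k_p_x=0.948352, q=0.031, term=0.024684
Year 3: k_p_x=0.918953, q=0.045, term=0.032755
A_x = 0.1058


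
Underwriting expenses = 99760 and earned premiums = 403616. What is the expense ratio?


Expense ratio = expenses / premiums
= 99760 / 403616
= 0.2472


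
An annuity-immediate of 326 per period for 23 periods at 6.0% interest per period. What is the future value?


FV = PMT * ((1+i)^n - 1) / i
= 326 * ((1.06)^23 - 1) / 0.06
= 326 * (3.81975 - 1) / 0.06
= 15320.6398


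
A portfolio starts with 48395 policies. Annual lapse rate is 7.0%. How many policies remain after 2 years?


remaining = initial * (1 - lapse)^years
= 48395 * (1 - 0.07)^2
= 48395 * 0.8649
= 41856.8355


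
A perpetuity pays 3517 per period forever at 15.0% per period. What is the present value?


PV = PMT / i
= 3517 / 0.15
= 23446.6667


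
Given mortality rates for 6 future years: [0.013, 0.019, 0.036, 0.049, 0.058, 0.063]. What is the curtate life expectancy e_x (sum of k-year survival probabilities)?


e_x = sum_{k=1}^{n} k_p_x
k_p_x values:
  1_p_x = 0.987
  2_p_x = 0.968247
  3_p_x = 0.93339
  4_p_x = 0.887654
  5_p_x = 0.83617
  6_p_x = 0.783491
e_x = 5.396


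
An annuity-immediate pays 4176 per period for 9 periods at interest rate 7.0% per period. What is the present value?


PV = PMT * (1 - (1+i)^(-n)) / i
= 4176 * (1 - (1+0.07)^(-9)) / 0.07
= 4176 * (1 - 0.543934) / 0.07
= 4176 * 6.515232
= 27207.6099


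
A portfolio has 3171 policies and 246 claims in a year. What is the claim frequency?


frequency = claims / policies
= 246 / 3171
= 0.0776


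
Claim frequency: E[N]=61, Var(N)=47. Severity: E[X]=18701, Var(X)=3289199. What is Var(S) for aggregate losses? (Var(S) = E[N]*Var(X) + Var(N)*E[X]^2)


Var(S) = E[N]*Var(X) + Var(N)*E[X]^2
= 61*3289199 + 47*18701^2
= 200641139 + 16437187847
= 1.6638e+10


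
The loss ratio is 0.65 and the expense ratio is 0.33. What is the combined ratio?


Combined ratio = loss ratio + expense ratio
= 0.65 + 0.33
= 0.98


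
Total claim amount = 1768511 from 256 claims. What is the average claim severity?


severity = total / number
= 1768511 / 256
= 6908.2461


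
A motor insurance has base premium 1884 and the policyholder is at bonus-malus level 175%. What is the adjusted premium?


adjusted = base * BM_level / 100
= 1884 * 175 / 100
= 1884 * 1.75
= 3297.0


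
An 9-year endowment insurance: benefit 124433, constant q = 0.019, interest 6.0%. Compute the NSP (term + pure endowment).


Term component = 15021.9796
Pure endowment = 9_p_x * v^9 * benefit = 0.841436 * 0.591898 * 124433 = 61973.1899
NSP = 76995.1695


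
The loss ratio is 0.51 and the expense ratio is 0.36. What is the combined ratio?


Combined ratio = loss ratio + expense ratio
= 0.51 + 0.36
= 0.87


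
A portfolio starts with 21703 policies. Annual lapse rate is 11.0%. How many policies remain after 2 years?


remaining = initial * (1 - lapse)^years
= 21703 * (1 - 0.11)^2
= 21703 * 0.7921
= 17190.9463


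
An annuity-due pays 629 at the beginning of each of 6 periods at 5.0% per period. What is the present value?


PV_due = PMT * (1-(1+i)^(-n))/i * (1+i)
PV_immediate = 3192.6103
PV_due = 3192.6103 * 1.05
= 3352.2408


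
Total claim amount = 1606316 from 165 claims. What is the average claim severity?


severity = total / number
= 1606316 / 165
= 9735.2485


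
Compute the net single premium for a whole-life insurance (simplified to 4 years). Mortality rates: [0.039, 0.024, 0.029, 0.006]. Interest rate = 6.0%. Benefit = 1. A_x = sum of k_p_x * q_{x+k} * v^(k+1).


v = 0.943396
Year 0: k_p_x=1.0, q=0.039, term=0.036792
Year 1: k_p_x=0.961, q=0.024, term=0.020527
Year 2: k_p_x=0.937936, q=0.029, term=0.022838
Year 3: k_p_x=0.910736, q=0.006, term=0.004328
A_x = 0.0845


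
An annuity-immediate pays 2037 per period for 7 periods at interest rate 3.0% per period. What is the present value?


PV = PMT * (1 - (1+i)^(-n)) / i
= 2037 * (1 - (1+0.03)^(-7)) / 0.03
= 2037 * (1 - 0.813092) / 0.03
= 2037 * 6.230283
= 12691.0864


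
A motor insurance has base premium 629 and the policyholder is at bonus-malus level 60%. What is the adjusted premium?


adjusted = base * BM_level / 100
= 629 * 60 / 100
= 629 * 0.6
= 377.4


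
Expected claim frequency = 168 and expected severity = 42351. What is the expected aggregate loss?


E[S] = E[N] * E[X]
= 168 * 42351
= 7.1150e+06


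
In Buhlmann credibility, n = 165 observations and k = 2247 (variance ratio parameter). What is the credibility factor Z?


Z = n / (n + k)
= 165 / (165 + 2247)
= 165 / 2412
= 0.0684


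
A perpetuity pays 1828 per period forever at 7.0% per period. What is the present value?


PV = PMT / i
= 1828 / 0.07
= 26114.2857


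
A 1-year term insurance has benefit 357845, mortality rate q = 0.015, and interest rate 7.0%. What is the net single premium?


NSP = benefit * q * v
v = 1/(1+i) = 0.934579
NSP = 357845 * 0.015 * 0.934579
= 5016.5187


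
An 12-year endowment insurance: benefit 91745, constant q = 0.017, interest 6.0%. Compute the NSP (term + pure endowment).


Term component = 12061.0788
Pure endowment = 12_p_x * v^12 * benefit = 0.814033 * 0.496969 * 91745 = 37115.4077
NSP = 49176.4865


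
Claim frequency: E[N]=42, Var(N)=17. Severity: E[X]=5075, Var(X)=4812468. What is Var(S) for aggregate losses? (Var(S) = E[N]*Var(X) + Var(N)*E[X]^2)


Var(S) = E[N]*Var(X) + Var(N)*E[X]^2
= 42*4812468 + 17*5075^2
= 202123656 + 437845625
= 6.3997e+08


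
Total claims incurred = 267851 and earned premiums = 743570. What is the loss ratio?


Loss ratio = claims / premiums
= 267851 / 743570
= 0.3602


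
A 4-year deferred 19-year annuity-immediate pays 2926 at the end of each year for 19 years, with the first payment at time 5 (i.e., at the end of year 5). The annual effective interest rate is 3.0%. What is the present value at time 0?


PV at time 4 of the 19-year annuity-immediate:
a_n = 2926 * (1-(1+0.03)^(-19))/0.03 = 41911.4362
Discount back 4 years to time 0:
PV = 41911.4362 * (1+0.03)^(-4)
= 41911.4362 * 0.888487
= 37237.7682


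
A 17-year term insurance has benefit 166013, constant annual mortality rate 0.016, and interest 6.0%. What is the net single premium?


NSP = benefit * sum_{k=0}^{n-1} k_p_x * q * v^(k+1)
With constant q=0.016, v=0.943396
Sum = 0.151094
NSP = 166013 * 0.151094
= 25083.5523


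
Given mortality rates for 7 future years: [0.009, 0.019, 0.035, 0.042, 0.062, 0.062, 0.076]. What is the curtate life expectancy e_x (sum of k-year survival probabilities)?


e_x = sum_{k=1}^{n} k_p_x
k_p_x values:
  1_p_x = 0.991
  2_p_x = 0.972171
  3_p_x = 0.938145
  4_p_x = 0.898743
  5_p_x = 0.843021
  6_p_x = 0.790754
  7_p_x = 0.730656
e_x = 6.1645


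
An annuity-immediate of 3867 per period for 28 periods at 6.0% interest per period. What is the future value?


FV = PMT * ((1+i)^n - 1) / i
= 3867 * ((1.06)^28 - 1) / 0.06
= 3867 * (5.111687 - 1) / 0.06
= 264998.2076


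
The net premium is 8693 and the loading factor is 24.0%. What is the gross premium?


Gross = net * (1 + loading)
= 8693 * (1 + 0.24)
= 8693 * 1.24
= 10779.32


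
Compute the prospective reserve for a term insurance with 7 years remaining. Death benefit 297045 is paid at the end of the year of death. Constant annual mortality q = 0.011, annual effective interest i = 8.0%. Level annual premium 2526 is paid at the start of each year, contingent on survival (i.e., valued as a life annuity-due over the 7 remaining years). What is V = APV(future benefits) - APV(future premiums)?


v = 1/(1+i) = 0.925926
APV(future benefits) per unit = sum_{k=0}^{6} k_p_x * q * v^(k+1) = 0.055602
APV(future benefits) = 297045 * 0.055602 = 16516.383
Life annuity-due factor ä_{x:7} = sum_{k=0}^{6} k_p_x * v^k = 5.459134
APV(future premiums) = 2526 * 5.459134 = 13789.7729
V = 16516.383 - 13789.7729
= 2726.6101


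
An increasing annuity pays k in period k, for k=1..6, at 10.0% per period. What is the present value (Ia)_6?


(Ia)_n = sum_{k=1}^{n} k * v^k, v = 1/(1+i)
v = 0.909091
Sum computed term by term:
(Ia)_6 = 14.0394


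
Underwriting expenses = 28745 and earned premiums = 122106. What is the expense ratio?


Expense ratio = expenses / premiums
= 28745 / 122106
= 0.2354


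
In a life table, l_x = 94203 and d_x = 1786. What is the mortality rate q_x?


q_x = d_x / l_x
= 1786 / 94203
= 0.019


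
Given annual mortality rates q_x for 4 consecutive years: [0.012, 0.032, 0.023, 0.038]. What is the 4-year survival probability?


p_k = 1 - q_k for each year
Survival = product of (1 - q_k)
= 0.988 * 0.968 * 0.977 * 0.962
= 0.8989


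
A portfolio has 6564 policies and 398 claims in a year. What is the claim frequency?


frequency = claims / policies
= 398 / 6564
= 0.0606


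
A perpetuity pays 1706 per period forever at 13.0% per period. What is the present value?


PV = PMT / i
= 1706 / 0.13
= 13123.0769


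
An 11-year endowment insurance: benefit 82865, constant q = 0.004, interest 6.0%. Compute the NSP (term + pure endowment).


Term component = 2568.4684
Pure endowment = 11_p_x * v^11 * benefit = 0.95687 * 0.526788 * 82865 = 41769.506
NSP = 44337.9744


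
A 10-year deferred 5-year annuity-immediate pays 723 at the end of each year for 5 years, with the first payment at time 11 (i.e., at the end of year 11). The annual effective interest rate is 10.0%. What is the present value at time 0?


PV at time 10 of the 5-year annuity-immediate:
a_n = 723 * (1-(1+0.1)^(-5))/0.1 = 2740.7388
Discount back 10 years to time 0:
PV = 2740.7388 * (1+0.1)^(-10)
= 2740.7388 * 0.385543
= 1056.6735


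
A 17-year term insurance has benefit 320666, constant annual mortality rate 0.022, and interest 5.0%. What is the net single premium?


NSP = benefit * sum_{k=0}^{n-1} k_p_x * q * v^(k+1)
With constant q=0.022, v=0.952381
Sum = 0.214222
NSP = 320666 * 0.214222
= 68693.559


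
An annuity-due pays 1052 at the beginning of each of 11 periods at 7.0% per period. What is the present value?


PV_due = PMT * (1-(1+i)^(-n))/i * (1+i)
PV_immediate = 7888.6054
PV_due = 7888.6054 * 1.07
= 8440.8078


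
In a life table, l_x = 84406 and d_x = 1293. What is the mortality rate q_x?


q_x = d_x / l_x
= 1293 / 84406
= 0.0153


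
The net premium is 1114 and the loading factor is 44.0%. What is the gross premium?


Gross = net * (1 + loading)
= 1114 * (1 + 0.44)
= 1114 * 1.44
= 1604.16


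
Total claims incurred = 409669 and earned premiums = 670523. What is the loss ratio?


Loss ratio = claims / premiums
= 409669 / 670523
= 0.611


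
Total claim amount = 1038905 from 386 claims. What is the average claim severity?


severity = total / number
= 1038905 / 386
= 2691.4637


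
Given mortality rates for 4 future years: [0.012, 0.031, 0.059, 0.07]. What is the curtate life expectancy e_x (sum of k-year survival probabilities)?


e_x = sum_{k=1}^{n} k_p_x
k_p_x values:
  1_p_x = 0.988
  2_p_x = 0.957372
  3_p_x = 0.900887
  4_p_x = 0.837825
e_x = 3.6841


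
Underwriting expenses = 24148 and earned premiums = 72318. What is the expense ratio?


Expense ratio = expenses / premiums
= 24148 / 72318
= 0.3339


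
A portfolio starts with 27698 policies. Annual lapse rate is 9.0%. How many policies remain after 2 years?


remaining = initial * (1 - lapse)^years
= 27698 * (1 - 0.09)^2
= 27698 * 0.8281
= 22936.7138


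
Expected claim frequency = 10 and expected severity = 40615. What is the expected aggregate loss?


E[S] = E[N] * E[X]
= 10 * 40615
= 406150


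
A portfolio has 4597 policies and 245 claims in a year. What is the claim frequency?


frequency = claims / policies
= 245 / 4597
= 0.0533


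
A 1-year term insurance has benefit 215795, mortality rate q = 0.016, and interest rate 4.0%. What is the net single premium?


NSP = benefit * q * v
v = 1/(1+i) = 0.961538
NSP = 215795 * 0.016 * 0.961538
= 3319.9231


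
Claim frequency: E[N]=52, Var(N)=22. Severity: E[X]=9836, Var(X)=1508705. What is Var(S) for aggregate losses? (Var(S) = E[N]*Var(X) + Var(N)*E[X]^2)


Var(S) = E[N]*Var(X) + Var(N)*E[X]^2
= 52*1508705 + 22*9836^2
= 78452660 + 2128431712
= 2.2069e+09


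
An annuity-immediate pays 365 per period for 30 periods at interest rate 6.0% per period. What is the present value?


PV = PMT * (1 - (1+i)^(-n)) / i
= 365 * (1 - (1+0.06)^(-30)) / 0.06
= 365 * (1 - 0.17411) / 0.06
= 365 * 13.764831
= 5024.1634


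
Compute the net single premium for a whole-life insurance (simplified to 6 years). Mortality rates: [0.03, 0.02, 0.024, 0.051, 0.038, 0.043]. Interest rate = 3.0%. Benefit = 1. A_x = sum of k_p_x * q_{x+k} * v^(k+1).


v = 0.970874
Year 0: k_p_x=1.0, q=0.03, term=0.029126
Year 1: k_p_x=0.97, q=0.02, term=0.018286
Year 2: k_p_x=0.9506, q=0.024, term=0.020878
Year 3: k_p_x=0.927786, q=0.051, term=0.042041
Year 4: k_p_x=0.880469, q=0.038, term=0.028861
Year 5: k_p_x=0.847011, q=0.043, term=0.030502
A_x = 0.1697


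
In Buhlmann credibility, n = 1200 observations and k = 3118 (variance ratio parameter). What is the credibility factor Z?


Z = n / (n + k)
= 1200 / (1200 + 3118)
= 1200 / 4318
= 0.2779


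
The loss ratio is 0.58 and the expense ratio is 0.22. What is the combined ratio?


Combined ratio = loss ratio + expense ratio
= 0.58 + 0.22
= 0.8


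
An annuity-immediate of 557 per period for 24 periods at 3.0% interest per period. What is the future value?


FV = PMT * ((1+i)^n - 1) / i
= 557 * ((1.03)^24 - 1) / 0.03
= 557 * (2.032794 - 1) / 0.03
= 19175.5439


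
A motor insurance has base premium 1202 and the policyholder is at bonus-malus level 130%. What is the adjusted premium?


adjusted = base * BM_level / 100
= 1202 * 130 / 100
= 1202 * 1.3
= 1562.6


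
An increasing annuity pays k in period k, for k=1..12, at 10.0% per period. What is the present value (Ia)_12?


(Ia)_n = sum_{k=1}^{n} k * v^k, v = 1/(1+i)
v = 0.909091
Sum computed term by term:
(Ia)_12 = 36.7149


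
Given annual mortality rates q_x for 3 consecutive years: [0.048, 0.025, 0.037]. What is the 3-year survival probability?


p_k = 1 - q_k for each year
Survival = product of (1 - q_k)
= 0.952 * 0.975 * 0.963
= 0.8939


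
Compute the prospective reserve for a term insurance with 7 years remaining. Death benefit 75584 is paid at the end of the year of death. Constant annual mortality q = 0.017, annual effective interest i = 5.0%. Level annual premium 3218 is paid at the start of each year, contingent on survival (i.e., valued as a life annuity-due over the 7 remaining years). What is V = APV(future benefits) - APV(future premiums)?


v = 1/(1+i) = 0.952381
APV(future benefits) per unit = sum_{k=0}^{6} k_p_x * q * v^(k+1) = 0.093804
APV(future benefits) = 75584 * 0.093804 = 7090.0557
Life annuity-due factor ä_{x:7} = sum_{k=0}^{6} k_p_x * v^k = 5.793755
APV(future premiums) = 3218 * 5.793755 = 18644.3048
V = 7090.0557 - 18644.3048
= -11554.2491


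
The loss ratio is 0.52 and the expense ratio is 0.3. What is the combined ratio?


Combined ratio = loss ratio + expense ratio
= 0.52 + 0.3
= 0.82


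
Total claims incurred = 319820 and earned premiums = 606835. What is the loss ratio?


Loss ratio = claims / premiums
= 319820 / 606835
= 0.527


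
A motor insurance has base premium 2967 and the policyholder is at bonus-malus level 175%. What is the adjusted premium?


adjusted = base * BM_level / 100
= 2967 * 175 / 100
= 2967 * 1.75
= 5192.25


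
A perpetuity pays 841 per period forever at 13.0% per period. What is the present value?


PV = PMT / i
= 841 / 0.13
= 6469.2308


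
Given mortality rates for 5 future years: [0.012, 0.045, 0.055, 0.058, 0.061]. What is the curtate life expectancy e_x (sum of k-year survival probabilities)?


e_x = sum_{k=1}^{n} k_p_x
k_p_x values:
  1_p_x = 0.988
  2_p_x = 0.94354
  3_p_x = 0.891645
  4_p_x = 0.83993
  5_p_x = 0.788694
e_x = 4.4518


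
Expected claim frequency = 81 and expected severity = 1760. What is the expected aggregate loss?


E[S] = E[N] * E[X]
= 81 * 1760
= 142560


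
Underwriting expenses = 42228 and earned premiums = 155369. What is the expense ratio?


Expense ratio = expenses / premiums
= 42228 / 155369
= 0.2718


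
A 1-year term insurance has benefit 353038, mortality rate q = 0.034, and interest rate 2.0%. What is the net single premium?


NSP = benefit * q * v
v = 1/(1+i) = 0.980392
NSP = 353038 * 0.034 * 0.980392
= 11767.9333


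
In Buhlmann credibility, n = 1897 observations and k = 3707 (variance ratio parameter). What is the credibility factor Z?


Z = n / (n + k)
= 1897 / (1897 + 3707)
= 1897 / 5604
= 0.3385


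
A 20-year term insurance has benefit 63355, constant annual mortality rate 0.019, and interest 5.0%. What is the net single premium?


NSP = benefit * sum_{k=0}^{n-1} k_p_x * q * v^(k+1)
With constant q=0.019, v=0.952381
Sum = 0.204649
NSP = 63355 * 0.204649
= 12965.5636


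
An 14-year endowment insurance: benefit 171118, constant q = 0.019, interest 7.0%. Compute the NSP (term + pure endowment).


Term component = 25700.2093
Pure endowment = 14_p_x * v^14 * benefit = 0.76448 * 0.387817 * 171118 = 50732.8092
NSP = 76433.0185
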